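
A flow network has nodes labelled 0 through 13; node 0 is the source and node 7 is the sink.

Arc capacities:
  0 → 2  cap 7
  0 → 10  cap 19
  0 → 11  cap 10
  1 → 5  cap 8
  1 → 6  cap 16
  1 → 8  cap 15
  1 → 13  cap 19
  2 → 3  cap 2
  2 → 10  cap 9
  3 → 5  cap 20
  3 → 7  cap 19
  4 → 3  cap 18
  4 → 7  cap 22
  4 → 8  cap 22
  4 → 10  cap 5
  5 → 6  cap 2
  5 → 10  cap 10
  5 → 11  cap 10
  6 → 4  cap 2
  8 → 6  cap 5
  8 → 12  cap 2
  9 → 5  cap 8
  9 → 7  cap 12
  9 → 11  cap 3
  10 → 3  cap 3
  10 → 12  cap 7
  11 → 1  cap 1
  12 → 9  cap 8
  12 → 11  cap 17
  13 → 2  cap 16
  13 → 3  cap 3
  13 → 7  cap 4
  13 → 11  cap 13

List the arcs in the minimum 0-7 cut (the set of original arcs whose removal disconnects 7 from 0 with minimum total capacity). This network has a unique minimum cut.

Min-cut arcs: {(2,3), (10,3), (10,12), (11,1)} (total capacity 13)

augment #1: 0→2→3→7 push 2
augment #2: 0→10→3→7 push 3
augment #3: 0→10→12→9→7 push 7
augment #4: 0→11→1→13→7 push 1
max flow = 13; residual-reachable set from 0 gives S-side
cut edges (S→T): {(2,3), (10,3), (10,12), (11,1)} total cap 13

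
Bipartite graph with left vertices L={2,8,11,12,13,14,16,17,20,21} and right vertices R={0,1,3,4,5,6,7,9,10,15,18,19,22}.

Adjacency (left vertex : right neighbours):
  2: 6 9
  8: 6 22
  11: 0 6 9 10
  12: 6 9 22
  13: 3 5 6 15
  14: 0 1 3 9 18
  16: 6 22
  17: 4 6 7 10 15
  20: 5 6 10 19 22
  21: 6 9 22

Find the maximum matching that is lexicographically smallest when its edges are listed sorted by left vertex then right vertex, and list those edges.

Lex-smallest maximum matching: {(2,6), (8,22), (11,0), (12,9), (13,3), (14,1), (17,4), (20,5)}

|M| = 8 (so the lex-smallest maximum matching has 8 edges)
process left vertices in ascending order; for each, take the smallest-labelled available neighbour that still permits 8 edges overall, or leave it unmatched if none does
lex-smallest matching: {2-6, 8-22, 11-0, 12-9, 13-3, 14-1, 17-4, 20-5}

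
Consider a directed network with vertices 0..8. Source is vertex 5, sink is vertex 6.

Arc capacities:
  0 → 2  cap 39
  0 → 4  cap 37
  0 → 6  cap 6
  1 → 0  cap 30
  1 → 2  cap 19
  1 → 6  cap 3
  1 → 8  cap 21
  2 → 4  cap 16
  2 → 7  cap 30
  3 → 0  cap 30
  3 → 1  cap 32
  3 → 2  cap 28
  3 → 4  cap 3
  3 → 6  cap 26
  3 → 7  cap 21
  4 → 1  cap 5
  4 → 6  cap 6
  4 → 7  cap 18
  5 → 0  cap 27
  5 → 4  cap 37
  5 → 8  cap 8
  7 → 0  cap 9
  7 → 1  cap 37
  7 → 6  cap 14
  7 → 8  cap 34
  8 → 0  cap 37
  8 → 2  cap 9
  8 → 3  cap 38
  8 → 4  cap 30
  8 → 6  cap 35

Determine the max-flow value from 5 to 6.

augment #1: 5→0→6 bottleneck 6, total now 6
augment #2: 5→4→6 bottleneck 6, total now 12
augment #3: 5→8→6 bottleneck 8, total now 20
augment #4: 5→4→1→6 bottleneck 3, total now 23
augment #5: 5→4→7→6 bottleneck 14, total now 37
augment #6: 5→4→1→8→6 bottleneck 2, total now 39
augment #7: 5→4→7→8→6 bottleneck 4, total now 43
augment #8: 5→0→2→7→8→6 bottleneck 21, total now 64

Maximum flow value: 64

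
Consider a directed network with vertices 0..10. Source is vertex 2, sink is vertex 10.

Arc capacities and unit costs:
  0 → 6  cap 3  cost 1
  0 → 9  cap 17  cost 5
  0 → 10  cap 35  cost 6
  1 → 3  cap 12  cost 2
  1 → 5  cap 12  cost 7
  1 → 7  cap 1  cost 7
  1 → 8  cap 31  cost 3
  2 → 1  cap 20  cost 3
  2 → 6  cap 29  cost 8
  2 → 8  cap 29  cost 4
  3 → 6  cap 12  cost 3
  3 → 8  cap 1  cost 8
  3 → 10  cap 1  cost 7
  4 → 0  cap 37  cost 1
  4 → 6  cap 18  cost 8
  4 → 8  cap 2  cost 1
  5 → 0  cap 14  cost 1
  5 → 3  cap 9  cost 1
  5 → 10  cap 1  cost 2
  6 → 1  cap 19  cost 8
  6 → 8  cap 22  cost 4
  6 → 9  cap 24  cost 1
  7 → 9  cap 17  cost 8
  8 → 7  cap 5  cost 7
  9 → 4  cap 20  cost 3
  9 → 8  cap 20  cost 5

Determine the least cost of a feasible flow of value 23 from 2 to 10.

Minimum cost for 23 units: 401

shortest-cost path #1: 2→1→3→10 push 1 @ unit cost 12 (adds 12)
shortest-cost path #2: 2→1→5→10 push 1 @ unit cost 12 (adds 12)
shortest-cost path #3: 2→1→5→0→10 push 11 @ unit cost 17 (adds 187)
shortest-cost path #4: 2→6→9→4→0→10 push 10 @ unit cost 19 (adds 190)
total cost = 401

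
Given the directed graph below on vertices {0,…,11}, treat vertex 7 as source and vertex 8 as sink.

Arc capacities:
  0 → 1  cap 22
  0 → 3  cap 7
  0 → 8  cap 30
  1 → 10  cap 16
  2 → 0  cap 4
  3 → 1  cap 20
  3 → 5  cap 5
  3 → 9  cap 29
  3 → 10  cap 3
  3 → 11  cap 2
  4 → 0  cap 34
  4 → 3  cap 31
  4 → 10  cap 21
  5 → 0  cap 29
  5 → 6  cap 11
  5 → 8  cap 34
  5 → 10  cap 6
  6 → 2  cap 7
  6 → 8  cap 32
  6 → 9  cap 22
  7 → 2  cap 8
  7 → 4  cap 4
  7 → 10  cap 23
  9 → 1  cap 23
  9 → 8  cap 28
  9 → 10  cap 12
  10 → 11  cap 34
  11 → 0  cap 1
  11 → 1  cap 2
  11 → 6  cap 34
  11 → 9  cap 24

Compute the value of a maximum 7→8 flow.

Maximum flow value: 31

augment #1: 7→2→0→8 bottleneck 4, total now 4
augment #2: 7→4→0→8 bottleneck 4, total now 8
augment #3: 7→10→11→0→8 bottleneck 1, total now 9
augment #4: 7→10→11→6→8 bottleneck 22, total now 31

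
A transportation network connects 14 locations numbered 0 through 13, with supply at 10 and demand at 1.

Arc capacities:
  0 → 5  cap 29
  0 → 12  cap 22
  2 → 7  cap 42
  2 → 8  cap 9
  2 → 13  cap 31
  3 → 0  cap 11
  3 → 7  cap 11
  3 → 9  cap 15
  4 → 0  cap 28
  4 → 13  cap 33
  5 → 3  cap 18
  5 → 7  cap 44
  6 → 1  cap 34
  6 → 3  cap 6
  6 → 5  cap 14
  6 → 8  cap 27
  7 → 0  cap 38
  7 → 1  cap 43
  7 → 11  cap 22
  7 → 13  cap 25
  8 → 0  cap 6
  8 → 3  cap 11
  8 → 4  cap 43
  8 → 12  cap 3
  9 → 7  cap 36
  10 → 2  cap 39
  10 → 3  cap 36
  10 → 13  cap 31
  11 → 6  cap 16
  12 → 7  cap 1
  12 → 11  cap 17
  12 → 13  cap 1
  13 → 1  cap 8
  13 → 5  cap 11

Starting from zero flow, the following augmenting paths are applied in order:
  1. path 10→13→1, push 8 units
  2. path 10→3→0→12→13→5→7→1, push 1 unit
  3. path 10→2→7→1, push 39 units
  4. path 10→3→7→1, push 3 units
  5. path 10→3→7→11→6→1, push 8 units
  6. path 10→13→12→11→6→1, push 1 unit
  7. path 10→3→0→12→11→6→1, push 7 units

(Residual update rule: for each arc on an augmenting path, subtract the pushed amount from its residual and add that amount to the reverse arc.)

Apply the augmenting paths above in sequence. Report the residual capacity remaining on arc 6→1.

Residual capacity of (6,1): 18

after path 1 (10→13→1, push 8): res(6,1)=34
after path 2 (10→3→0→12→13→5→7→1, push 1): res(6,1)=34
after path 3 (10→2→7→1, push 39): res(6,1)=34
after path 4 (10→3→7→1, push 3): res(6,1)=34
after path 5 (10→3→7→11→6→1, push 8): res(6,1)=26
after path 6 (10→13→12→11→6→1, push 1): res(6,1)=25
after path 7 (10→3→0→12→11→6→1, push 7): res(6,1)=18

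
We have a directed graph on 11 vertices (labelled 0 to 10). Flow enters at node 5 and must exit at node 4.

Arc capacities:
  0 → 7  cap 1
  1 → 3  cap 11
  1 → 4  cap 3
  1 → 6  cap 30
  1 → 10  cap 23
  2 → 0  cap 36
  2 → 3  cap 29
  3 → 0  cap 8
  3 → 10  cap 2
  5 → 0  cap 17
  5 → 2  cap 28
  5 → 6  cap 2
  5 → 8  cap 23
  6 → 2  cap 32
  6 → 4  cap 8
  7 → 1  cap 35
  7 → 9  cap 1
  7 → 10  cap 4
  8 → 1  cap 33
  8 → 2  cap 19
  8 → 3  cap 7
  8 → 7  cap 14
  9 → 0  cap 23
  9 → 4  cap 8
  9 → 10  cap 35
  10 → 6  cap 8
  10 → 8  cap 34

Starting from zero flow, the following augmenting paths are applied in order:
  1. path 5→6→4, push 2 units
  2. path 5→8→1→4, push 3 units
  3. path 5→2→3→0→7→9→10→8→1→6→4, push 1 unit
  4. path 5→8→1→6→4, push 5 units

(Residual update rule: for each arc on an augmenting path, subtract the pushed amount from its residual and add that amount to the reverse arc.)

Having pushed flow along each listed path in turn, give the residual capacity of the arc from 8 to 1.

Residual capacity of (8,1): 24

after path 1 (5→6→4, push 2): res(8,1)=33
after path 2 (5→8→1→4, push 3): res(8,1)=30
after path 3 (5→2→3→0→7→9→10→8→1→6→4, push 1): res(8,1)=29
after path 4 (5→8→1→6→4, push 5): res(8,1)=24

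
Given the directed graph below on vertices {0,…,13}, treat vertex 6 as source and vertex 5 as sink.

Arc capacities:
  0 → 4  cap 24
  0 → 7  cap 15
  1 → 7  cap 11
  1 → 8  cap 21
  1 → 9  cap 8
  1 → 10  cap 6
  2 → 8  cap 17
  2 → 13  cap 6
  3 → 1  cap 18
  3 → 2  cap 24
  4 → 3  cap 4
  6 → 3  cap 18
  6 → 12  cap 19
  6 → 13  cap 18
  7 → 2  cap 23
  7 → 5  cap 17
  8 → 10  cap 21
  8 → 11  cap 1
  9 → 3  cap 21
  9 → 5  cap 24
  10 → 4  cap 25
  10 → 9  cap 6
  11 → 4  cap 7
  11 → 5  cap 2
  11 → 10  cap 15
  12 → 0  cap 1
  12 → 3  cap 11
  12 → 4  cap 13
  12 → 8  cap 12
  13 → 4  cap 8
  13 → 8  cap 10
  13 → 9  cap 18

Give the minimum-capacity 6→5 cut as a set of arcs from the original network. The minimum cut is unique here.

Min-cut arcs: {(1,7), (8,11), (9,5), (12,0)} (total capacity 37)

augment #1: 6→13→9→5 push 18
augment #2: 6→3→1→7→5 push 11
augment #3: 6→3→1→9→5 push 6
augment #4: 6→12→0→7→5 push 1
augment #5: 6→12→8→11→5 push 1
max flow = 37; residual-reachable set from 6 gives S-side
cut edges (S→T): {(1,7), (8,11), (9,5), (12,0)} total cap 37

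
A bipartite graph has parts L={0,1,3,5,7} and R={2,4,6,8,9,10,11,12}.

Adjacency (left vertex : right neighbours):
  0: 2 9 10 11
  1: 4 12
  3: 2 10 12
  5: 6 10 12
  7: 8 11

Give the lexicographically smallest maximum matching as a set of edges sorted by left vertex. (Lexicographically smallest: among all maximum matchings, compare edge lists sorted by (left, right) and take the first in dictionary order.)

Lex-smallest maximum matching: {(0,2), (1,4), (3,10), (5,6), (7,8)}

|M| = 5 (so the lex-smallest maximum matching has 5 edges)
process left vertices in ascending order; for each, take the smallest-labelled available neighbour that still permits 5 edges overall, or leave it unmatched if none does
lex-smallest matching: {0-2, 1-4, 3-10, 5-6, 7-8}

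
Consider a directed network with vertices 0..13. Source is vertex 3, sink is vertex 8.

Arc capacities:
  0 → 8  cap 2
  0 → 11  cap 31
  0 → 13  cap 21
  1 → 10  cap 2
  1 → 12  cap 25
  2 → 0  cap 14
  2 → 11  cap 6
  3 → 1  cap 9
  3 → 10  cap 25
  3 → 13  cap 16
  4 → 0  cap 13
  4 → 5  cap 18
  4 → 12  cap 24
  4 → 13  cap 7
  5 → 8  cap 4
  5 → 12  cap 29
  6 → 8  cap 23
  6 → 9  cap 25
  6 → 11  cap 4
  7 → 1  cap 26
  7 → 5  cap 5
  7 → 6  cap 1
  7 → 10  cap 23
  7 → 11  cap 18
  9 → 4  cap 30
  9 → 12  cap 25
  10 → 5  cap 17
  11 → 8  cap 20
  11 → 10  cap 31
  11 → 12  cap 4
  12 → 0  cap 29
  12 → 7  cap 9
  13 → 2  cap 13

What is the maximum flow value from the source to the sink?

augment #1: 3→10→5→8 bottleneck 4, total now 4
augment #2: 3→1→12→0→8 bottleneck 2, total now 6
augment #3: 3→13→2→11→8 bottleneck 6, total now 12
augment #4: 3→1→12→0→11→8 bottleneck 7, total now 19
augment #5: 3→13→2→0→11→8 bottleneck 7, total now 26
augment #6: 3→10→5→12→7→6→8 bottleneck 1, total now 27

Maximum flow value: 27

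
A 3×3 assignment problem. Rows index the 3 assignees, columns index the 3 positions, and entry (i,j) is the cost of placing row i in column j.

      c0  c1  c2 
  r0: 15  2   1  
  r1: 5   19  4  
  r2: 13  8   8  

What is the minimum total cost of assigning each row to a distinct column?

optimal assignment: row0→col2 (cost 1), row1→col0 (cost 5), row2→col1 (cost 8)
total = 1 + 5 + 8 = 14

Minimum assignment cost: 14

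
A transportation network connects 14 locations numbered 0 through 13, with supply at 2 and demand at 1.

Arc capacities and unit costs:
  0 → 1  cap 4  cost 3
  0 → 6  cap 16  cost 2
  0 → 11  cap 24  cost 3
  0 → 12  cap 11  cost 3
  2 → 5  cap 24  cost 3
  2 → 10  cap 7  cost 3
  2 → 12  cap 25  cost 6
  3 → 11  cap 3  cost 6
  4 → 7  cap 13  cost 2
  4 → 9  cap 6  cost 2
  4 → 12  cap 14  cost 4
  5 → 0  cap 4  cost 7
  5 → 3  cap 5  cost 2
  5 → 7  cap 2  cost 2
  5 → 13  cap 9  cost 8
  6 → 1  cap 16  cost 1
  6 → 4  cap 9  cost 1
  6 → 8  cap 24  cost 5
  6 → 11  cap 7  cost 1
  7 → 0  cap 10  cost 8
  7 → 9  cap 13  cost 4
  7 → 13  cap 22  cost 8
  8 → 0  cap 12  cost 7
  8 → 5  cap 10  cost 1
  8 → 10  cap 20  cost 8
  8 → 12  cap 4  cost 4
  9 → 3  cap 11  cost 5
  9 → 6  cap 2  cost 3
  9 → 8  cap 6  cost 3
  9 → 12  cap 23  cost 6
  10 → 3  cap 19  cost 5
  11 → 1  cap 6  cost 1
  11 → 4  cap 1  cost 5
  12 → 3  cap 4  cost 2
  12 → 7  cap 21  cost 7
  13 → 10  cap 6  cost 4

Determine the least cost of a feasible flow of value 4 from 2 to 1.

Minimum cost for 4 units: 49

shortest-cost path #1: 2→5→3→11→1 push 3 @ unit cost 12 (adds 36)
shortest-cost path #2: 2→5→0→1 push 1 @ unit cost 13 (adds 13)
total cost = 49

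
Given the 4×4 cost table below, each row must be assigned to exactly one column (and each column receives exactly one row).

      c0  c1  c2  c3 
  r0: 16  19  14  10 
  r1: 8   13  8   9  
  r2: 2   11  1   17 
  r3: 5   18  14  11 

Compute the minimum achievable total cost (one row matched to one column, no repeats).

Minimum assignment cost: 29

optimal assignment: row0→col3 (cost 10), row1→col1 (cost 13), row2→col2 (cost 1), row3→col0 (cost 5)
total = 10 + 13 + 1 + 5 = 29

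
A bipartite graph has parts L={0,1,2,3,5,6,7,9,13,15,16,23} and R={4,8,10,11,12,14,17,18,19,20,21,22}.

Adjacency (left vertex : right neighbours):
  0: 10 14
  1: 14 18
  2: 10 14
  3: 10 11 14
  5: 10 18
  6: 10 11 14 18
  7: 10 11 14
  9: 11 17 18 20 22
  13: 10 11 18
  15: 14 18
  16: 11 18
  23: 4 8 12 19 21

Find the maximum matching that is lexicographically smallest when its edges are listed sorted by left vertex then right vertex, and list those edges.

Lex-smallest maximum matching: {(0,10), (1,14), (3,11), (5,18), (9,17), (23,4)}

|M| = 6 (so the lex-smallest maximum matching has 6 edges)
process left vertices in ascending order; for each, take the smallest-labelled available neighbour that still permits 6 edges overall, or leave it unmatched if none does
lex-smallest matching: {0-10, 1-14, 3-11, 5-18, 9-17, 23-4}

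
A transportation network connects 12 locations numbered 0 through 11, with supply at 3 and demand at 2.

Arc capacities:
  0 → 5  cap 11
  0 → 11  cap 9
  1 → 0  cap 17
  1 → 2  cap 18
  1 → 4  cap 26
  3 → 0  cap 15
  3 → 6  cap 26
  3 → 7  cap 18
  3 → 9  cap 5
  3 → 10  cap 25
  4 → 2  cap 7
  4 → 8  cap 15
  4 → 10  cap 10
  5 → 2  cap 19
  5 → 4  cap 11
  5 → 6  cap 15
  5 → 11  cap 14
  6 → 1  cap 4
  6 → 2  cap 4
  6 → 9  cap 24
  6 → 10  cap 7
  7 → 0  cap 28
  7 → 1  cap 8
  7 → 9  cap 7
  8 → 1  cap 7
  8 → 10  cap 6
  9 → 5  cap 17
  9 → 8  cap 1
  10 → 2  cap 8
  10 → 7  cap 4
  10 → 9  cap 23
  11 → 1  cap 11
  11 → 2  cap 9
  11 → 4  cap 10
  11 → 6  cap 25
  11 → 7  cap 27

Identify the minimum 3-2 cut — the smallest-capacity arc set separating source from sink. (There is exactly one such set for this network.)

augment #1: 3→6→2 push 4
augment #2: 3→10→2 push 8
augment #3: 3→0→5→2 push 11
augment #4: 3→0→11→2 push 4
augment #5: 3→6→1→2 push 4
augment #6: 3→7→1→2 push 8
augment #7: 3→9→5→2 push 5
augment #8: 3→6→9→5→2 push 3
augment #9: 3→7→0→11→2 push 5
augment #10: 3→6→9→5→4→2 push 7
augment #11: 3→6→9→8→1→2 push 1
augment #12: 3→6→9→5→11→1→2 push 2
max flow = 62; residual-reachable set from 3 gives S-side
cut edges (S→T): {(0,5), (0,11), (6,1), (6,2), (7,1), (9,5), (9,8), (10,2)} total cap 62

Min-cut arcs: {(0,5), (0,11), (6,1), (6,2), (7,1), (9,5), (9,8), (10,2)} (total capacity 62)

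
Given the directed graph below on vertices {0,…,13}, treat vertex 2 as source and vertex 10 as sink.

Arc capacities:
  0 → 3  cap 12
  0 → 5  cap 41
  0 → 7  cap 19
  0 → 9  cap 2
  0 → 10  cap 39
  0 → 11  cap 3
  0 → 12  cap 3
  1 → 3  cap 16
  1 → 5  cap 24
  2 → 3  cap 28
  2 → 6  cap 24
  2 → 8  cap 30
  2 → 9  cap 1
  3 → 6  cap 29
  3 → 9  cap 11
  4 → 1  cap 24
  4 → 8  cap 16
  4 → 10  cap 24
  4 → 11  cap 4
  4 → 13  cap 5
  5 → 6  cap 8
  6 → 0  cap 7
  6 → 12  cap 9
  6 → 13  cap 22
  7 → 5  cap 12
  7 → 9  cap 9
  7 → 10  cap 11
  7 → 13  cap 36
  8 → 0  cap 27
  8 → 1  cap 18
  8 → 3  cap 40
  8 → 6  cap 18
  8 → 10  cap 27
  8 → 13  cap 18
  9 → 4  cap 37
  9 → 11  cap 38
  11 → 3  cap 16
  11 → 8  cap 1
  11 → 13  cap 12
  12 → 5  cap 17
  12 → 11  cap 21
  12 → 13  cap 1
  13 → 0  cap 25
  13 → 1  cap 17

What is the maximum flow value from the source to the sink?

Maximum flow value: 75

augment #1: 2→8→10 bottleneck 27, total now 27
augment #2: 2→6→0→10 bottleneck 7, total now 34
augment #3: 2→8→0→10 bottleneck 3, total now 37
augment #4: 2→9→4→10 bottleneck 1, total now 38
augment #5: 2→3→9→4→10 bottleneck 11, total now 49
augment #6: 2→6→13→0→10 bottleneck 17, total now 66
augment #7: 2→3→6→13→0→10 bottleneck 5, total now 71
augment #8: 2→3→6→12→13→0→10 bottleneck 1, total now 72
augment #9: 2→3→6→12→11→8→0→10 bottleneck 1, total now 73
augment #10: 2→3→6→12→11→13→0→10 bottleneck 2, total now 75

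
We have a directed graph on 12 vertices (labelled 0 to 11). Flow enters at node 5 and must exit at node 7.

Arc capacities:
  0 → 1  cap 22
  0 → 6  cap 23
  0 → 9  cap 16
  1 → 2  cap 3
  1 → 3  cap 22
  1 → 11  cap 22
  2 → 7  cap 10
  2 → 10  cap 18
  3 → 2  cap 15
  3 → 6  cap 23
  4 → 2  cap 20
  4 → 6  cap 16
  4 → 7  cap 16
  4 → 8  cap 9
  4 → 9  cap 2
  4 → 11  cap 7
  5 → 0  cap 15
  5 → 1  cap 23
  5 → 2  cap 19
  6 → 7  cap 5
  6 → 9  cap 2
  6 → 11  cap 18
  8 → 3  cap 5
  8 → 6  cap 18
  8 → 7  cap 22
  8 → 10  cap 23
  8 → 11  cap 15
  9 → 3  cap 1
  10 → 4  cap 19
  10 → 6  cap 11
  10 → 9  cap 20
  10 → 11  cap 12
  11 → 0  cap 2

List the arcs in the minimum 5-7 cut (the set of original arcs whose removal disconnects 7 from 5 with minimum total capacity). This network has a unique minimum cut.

Min-cut arcs: {(2,7), (2,10), (6,7)} (total capacity 33)

augment #1: 5→2→7 push 10
augment #2: 5→0→6→7 push 5
augment #3: 5→2→10→4→7 push 9
augment #4: 5→1→2→10→4→7 push 3
augment #5: 5→1→3→2→10→4→7 push 4
augment #6: 5→1→3→2→10→4→8→7 push 2
max flow = 33; residual-reachable set from 5 gives S-side
cut edges (S→T): {(2,7), (2,10), (6,7)} total cap 33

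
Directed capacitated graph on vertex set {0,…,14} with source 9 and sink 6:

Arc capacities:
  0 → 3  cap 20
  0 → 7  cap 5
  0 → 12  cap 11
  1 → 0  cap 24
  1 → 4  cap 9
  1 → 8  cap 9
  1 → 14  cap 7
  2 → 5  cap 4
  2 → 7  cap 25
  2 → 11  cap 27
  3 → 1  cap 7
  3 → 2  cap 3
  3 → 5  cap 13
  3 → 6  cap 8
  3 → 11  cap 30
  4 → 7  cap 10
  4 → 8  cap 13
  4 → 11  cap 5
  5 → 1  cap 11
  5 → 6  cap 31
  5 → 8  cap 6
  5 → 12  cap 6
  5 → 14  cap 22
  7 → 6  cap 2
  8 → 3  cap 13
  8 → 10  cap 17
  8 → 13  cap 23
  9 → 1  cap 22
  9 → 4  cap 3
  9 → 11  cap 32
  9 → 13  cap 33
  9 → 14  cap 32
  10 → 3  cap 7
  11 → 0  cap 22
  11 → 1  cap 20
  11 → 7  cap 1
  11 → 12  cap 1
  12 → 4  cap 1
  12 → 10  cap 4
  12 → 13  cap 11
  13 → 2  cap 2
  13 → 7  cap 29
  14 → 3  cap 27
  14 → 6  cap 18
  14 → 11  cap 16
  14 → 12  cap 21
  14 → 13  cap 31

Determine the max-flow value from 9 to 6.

Maximum flow value: 45

augment #1: 9→14→6 bottleneck 18, total now 18
augment #2: 9→4→7→6 bottleneck 2, total now 20
augment #3: 9→14→3→6 bottleneck 8, total now 28
augment #4: 9→13→2→5→6 bottleneck 2, total now 30
augment #5: 9→14→3→5→6 bottleneck 6, total now 36
augment #6: 9→1→0→3→5→6 bottleneck 7, total now 43
augment #7: 9→1→0→3→2→5→6 bottleneck 2, total now 45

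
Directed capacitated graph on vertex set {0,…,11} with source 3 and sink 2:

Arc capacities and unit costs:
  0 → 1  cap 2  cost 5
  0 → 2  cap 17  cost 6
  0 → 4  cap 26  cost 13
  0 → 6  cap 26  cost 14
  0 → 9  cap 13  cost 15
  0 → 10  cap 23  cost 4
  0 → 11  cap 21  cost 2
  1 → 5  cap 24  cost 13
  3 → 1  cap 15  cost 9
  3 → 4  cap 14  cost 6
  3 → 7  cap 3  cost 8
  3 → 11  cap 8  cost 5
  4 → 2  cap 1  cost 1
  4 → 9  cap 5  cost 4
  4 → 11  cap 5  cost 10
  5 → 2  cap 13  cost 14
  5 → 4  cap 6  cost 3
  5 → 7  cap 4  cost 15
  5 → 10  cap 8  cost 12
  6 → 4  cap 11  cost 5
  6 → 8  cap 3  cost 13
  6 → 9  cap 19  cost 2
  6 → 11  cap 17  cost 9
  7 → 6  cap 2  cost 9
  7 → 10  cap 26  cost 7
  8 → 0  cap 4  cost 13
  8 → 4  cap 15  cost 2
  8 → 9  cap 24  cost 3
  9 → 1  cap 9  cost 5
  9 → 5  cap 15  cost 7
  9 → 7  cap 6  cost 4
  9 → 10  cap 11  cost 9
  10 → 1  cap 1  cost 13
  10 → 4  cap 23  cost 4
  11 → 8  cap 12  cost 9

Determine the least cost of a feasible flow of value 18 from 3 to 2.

shortest-cost path #1: 3→4→2 push 1 @ unit cost 7 (adds 7)
shortest-cost path #2: 3→4→9→5→2 push 5 @ unit cost 31 (adds 155)
shortest-cost path #3: 3→11→8→0→2 push 4 @ unit cost 33 (adds 132)
shortest-cost path #4: 3→1→5→2 push 8 @ unit cost 36 (adds 288)
total cost = 582

Minimum cost for 18 units: 582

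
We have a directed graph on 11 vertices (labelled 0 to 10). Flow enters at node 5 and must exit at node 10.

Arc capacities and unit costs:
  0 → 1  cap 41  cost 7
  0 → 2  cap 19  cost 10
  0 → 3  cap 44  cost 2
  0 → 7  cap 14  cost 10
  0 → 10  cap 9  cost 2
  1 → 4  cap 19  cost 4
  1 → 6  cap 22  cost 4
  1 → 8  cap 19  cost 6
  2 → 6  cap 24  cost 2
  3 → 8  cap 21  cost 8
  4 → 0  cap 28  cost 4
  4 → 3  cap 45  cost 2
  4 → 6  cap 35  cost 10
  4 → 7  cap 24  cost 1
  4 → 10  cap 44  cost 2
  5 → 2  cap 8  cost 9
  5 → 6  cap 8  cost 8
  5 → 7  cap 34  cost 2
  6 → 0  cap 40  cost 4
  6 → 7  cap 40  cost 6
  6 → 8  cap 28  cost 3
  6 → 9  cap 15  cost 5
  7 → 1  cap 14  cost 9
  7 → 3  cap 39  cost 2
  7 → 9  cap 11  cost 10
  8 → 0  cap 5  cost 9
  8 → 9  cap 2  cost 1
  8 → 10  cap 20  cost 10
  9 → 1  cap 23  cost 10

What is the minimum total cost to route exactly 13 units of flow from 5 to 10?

shortest-cost path #1: 5→6→0→10 push 8 @ unit cost 14 (adds 112)
shortest-cost path #2: 5→7→1→4→10 push 5 @ unit cost 17 (adds 85)
total cost = 197

Minimum cost for 13 units: 197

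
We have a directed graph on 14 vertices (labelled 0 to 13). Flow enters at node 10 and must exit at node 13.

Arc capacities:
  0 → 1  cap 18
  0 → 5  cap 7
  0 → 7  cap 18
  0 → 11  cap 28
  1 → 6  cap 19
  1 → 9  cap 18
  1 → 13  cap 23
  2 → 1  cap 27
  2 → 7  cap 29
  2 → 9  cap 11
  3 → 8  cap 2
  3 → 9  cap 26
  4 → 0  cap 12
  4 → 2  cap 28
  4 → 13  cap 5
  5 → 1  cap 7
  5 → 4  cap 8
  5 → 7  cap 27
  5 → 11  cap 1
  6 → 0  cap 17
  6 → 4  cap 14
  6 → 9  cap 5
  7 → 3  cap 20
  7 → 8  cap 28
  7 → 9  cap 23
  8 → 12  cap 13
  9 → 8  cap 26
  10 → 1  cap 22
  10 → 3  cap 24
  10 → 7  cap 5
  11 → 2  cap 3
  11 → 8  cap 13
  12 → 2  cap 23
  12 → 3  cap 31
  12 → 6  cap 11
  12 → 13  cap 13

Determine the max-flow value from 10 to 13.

Maximum flow value: 35

augment #1: 10→1→13 bottleneck 22, total now 22
augment #2: 10→3→8→12→13 bottleneck 2, total now 24
augment #3: 10→7→8→12→13 bottleneck 5, total now 29
augment #4: 10→3→9→8→12→13 bottleneck 6, total now 35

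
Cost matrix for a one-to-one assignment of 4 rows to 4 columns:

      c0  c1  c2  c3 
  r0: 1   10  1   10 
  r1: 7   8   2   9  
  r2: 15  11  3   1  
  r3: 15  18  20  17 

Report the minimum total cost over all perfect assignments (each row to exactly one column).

optimal assignment: row0→col0 (cost 1), row1→col2 (cost 2), row2→col3 (cost 1), row3→col1 (cost 18)
total = 1 + 2 + 1 + 18 = 22

Minimum assignment cost: 22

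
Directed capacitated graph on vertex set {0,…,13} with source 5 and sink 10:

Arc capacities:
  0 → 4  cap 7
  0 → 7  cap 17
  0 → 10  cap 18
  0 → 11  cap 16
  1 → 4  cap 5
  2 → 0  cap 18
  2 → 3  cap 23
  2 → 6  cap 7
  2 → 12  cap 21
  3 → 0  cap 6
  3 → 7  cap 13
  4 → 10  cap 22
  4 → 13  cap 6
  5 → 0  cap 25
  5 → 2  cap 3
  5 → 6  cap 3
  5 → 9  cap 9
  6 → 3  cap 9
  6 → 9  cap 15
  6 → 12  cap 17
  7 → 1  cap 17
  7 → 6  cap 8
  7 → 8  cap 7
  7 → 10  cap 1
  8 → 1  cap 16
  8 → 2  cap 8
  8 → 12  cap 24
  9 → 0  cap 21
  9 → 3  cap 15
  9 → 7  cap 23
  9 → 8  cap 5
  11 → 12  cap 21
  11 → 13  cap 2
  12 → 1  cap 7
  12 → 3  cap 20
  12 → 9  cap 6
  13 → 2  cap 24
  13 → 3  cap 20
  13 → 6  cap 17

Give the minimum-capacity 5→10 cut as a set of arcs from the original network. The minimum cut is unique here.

Min-cut arcs: {(0,4), (0,10), (1,4), (7,10)} (total capacity 31)

augment #1: 5→0→10 push 18
augment #2: 5→0→4→10 push 7
augment #3: 5→9→7→10 push 1
augment #4: 5→2→12→1→4→10 push 3
augment #5: 5→6→12→1→4→10 push 2
max flow = 31; residual-reachable set from 5 gives S-side
cut edges (S→T): {(0,4), (0,10), (1,4), (7,10)} total cap 31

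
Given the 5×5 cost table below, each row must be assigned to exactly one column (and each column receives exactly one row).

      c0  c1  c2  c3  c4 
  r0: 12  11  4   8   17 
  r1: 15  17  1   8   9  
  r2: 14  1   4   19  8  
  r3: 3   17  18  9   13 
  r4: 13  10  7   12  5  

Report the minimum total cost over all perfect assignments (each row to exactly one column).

Minimum assignment cost: 18

optimal assignment: row0→col3 (cost 8), row1→col2 (cost 1), row2→col1 (cost 1), row3→col0 (cost 3), row4→col4 (cost 5)
total = 8 + 1 + 1 + 3 + 5 = 18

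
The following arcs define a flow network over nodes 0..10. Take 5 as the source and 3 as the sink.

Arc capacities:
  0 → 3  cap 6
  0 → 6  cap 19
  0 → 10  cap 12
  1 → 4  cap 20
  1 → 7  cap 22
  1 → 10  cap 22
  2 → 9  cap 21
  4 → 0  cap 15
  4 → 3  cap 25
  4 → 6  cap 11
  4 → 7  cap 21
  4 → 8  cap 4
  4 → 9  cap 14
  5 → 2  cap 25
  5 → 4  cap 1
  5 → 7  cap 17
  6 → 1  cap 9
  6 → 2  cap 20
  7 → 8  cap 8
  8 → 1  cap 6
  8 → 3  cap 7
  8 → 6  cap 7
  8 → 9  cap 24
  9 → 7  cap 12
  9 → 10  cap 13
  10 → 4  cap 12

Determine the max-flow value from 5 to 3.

Maximum flow value: 21

augment #1: 5→4→3 bottleneck 1, total now 1
augment #2: 5→7→8→3 bottleneck 7, total now 8
augment #3: 5→2→9→10→4→3 bottleneck 12, total now 20
augment #4: 5→7→8→1→4→3 bottleneck 1, total now 21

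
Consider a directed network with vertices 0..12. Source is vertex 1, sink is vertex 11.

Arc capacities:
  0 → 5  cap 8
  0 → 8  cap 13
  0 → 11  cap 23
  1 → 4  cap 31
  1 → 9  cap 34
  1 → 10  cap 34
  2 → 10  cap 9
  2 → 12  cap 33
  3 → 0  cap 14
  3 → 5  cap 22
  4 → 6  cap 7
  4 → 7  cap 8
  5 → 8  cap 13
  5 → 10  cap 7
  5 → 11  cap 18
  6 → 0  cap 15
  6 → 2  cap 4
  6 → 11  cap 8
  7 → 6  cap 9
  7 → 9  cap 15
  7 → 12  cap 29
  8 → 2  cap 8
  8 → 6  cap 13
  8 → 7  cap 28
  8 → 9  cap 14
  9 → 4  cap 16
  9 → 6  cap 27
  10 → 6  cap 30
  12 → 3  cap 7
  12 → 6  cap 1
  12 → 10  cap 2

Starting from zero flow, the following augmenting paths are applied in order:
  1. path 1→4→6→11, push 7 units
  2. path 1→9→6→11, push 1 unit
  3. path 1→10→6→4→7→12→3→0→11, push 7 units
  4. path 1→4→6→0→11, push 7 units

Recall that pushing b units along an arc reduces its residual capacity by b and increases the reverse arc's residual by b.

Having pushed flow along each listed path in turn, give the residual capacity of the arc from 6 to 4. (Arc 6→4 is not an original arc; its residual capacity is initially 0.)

after path 1 (1→4→6→11, push 7): res(6,4)=7
after path 2 (1→9→6→11, push 1): res(6,4)=7
after path 3 (1→10→6→4→7→12→3→0→11, push 7): res(6,4)=0
after path 4 (1→4→6→0→11, push 7): res(6,4)=7

Residual capacity of (6,4): 7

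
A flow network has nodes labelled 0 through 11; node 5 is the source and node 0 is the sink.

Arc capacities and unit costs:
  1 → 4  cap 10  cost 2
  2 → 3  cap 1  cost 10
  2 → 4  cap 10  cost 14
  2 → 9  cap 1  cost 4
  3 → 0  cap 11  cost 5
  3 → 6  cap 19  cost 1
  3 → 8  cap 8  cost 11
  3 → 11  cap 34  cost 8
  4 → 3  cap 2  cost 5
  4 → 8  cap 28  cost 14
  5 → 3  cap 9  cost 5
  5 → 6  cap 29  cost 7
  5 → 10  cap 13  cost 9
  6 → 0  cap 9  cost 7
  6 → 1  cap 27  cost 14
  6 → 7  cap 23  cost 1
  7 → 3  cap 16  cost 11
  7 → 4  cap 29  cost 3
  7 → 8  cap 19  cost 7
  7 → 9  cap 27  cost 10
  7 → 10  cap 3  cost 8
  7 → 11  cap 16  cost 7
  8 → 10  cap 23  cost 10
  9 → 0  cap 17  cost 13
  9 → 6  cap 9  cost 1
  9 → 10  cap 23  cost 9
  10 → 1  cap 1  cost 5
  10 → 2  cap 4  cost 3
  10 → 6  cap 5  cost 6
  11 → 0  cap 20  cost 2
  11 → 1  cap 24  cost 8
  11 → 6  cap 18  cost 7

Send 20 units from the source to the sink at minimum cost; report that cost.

Minimum cost for 20 units: 250

shortest-cost path #1: 5→3→0 push 9 @ unit cost 10 (adds 90)
shortest-cost path #2: 5→6→0 push 9 @ unit cost 14 (adds 126)
shortest-cost path #3: 5→6→7→11→0 push 2 @ unit cost 17 (adds 34)
total cost = 250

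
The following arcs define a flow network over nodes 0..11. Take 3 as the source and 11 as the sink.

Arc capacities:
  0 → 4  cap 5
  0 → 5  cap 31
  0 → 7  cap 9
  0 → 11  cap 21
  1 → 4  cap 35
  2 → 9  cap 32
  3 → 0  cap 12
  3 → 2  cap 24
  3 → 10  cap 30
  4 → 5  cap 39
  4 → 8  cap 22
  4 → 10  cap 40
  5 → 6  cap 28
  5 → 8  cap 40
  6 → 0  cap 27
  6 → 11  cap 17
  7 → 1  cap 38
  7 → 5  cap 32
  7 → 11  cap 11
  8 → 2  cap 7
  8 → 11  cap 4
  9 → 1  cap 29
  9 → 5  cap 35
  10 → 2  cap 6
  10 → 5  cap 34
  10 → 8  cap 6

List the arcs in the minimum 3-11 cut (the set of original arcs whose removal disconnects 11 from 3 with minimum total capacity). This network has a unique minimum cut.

augment #1: 3→0→11 push 12
augment #2: 3→10→8→11 push 4
augment #3: 3→10→5→6→11 push 17
augment #4: 3→10→5→6→0→11 push 9
augment #5: 3→2→9→5→6→0→7→11 push 2
max flow = 44; residual-reachable set from 3 gives S-side
cut edges (S→T): {(3,0), (5,6), (8,11)} total cap 44

Min-cut arcs: {(3,0), (5,6), (8,11)} (total capacity 44)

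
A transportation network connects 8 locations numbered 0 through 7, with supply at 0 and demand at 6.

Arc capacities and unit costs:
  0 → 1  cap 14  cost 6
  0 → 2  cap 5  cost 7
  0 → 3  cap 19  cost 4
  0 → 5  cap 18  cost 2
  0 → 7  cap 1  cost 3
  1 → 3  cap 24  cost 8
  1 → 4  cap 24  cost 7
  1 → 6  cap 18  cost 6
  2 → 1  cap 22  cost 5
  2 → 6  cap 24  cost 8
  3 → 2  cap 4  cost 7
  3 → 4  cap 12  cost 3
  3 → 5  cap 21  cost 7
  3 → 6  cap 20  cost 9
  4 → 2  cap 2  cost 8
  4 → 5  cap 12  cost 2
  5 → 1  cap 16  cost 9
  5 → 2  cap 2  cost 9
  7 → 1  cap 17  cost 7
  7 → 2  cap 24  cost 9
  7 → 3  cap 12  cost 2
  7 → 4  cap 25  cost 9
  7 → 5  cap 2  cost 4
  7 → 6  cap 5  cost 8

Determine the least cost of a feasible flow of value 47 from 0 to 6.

Minimum cost for 47 units: 669

shortest-cost path #1: 0→7→6 push 1 @ unit cost 11 (adds 11)
shortest-cost path #2: 0→1→6 push 14 @ unit cost 12 (adds 168)
shortest-cost path #3: 0→3→6 push 19 @ unit cost 13 (adds 247)
shortest-cost path #4: 0→2→6 push 5 @ unit cost 15 (adds 75)
shortest-cost path #5: 0→5→1→6 push 4 @ unit cost 17 (adds 68)
shortest-cost path #6: 0→5→2→6 push 2 @ unit cost 19 (adds 38)
shortest-cost path #7: 0→5→1→3→6 push 1 @ unit cost 28 (adds 28)
shortest-cost path #8: 0→5→1→3→2→6 push 1 @ unit cost 34 (adds 34)
total cost = 669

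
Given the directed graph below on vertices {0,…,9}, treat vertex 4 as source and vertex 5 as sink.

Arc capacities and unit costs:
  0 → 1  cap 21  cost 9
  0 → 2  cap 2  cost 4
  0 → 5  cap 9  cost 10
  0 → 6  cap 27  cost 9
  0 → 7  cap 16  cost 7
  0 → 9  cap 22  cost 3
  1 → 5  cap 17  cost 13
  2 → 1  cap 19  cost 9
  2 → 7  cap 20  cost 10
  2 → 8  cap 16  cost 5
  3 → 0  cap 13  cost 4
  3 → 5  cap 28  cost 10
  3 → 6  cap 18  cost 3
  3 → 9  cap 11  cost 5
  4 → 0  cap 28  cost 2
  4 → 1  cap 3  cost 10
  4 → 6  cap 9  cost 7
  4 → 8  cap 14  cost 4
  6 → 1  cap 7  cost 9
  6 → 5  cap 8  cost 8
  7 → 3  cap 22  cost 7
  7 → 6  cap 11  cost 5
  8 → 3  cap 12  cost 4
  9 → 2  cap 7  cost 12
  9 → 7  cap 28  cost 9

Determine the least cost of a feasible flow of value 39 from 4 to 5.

Minimum cost for 39 units: 681

shortest-cost path #1: 4→0→5 push 9 @ unit cost 12 (adds 108)
shortest-cost path #2: 4→6→5 push 8 @ unit cost 15 (adds 120)
shortest-cost path #3: 4→8→3→5 push 12 @ unit cost 18 (adds 216)
shortest-cost path #4: 4→1→5 push 3 @ unit cost 23 (adds 69)
shortest-cost path #5: 4→0→1→5 push 7 @ unit cost 24 (adds 168)
total cost = 681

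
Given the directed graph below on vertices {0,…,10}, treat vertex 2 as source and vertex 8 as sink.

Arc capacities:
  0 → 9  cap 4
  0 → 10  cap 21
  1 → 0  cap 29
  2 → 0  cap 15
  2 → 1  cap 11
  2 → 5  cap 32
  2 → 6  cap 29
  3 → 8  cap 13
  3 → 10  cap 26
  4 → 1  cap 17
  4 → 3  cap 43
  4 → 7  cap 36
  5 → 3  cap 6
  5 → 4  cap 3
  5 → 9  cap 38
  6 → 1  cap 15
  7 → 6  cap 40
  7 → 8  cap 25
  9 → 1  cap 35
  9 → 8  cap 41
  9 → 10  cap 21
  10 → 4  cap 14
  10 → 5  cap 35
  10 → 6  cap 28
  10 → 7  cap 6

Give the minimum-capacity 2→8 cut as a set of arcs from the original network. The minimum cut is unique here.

Min-cut arcs: {(0,9), (0,10), (2,5)} (total capacity 57)

augment #1: 2→0→9→8 push 4
augment #2: 2→5→3→8 push 6
augment #3: 2→5→9→8 push 26
augment #4: 2→0→10→7→8 push 6
augment #5: 2→0→10→4→3→8 push 5
augment #6: 2→1→0→10→4→3→8 push 2
augment #7: 2→1→0→10→4→7→8 push 7
augment #8: 2→1→0→10→5→9→8 push 1
max flow = 57; residual-reachable set from 2 gives S-side
cut edges (S→T): {(0,9), (0,10), (2,5)} total cap 57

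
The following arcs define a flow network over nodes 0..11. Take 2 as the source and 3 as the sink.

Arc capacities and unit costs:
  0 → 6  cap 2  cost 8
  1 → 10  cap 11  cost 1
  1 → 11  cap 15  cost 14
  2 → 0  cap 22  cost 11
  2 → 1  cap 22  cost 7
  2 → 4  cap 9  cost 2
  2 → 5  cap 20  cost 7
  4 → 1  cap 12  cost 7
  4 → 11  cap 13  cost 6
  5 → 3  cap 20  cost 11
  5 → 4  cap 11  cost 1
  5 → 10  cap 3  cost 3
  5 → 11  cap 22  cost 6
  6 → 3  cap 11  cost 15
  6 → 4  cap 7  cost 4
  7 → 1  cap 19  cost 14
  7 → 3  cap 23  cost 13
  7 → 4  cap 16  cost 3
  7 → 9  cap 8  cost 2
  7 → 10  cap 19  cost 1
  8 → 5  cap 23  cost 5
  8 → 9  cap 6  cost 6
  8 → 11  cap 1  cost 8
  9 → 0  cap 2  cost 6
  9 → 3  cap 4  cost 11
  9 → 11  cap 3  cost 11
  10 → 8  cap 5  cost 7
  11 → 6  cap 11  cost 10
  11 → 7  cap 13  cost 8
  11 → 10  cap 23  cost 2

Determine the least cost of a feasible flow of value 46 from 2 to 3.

Minimum cost for 46 units: 1307

shortest-cost path #1: 2→5→3 push 20 @ unit cost 18 (adds 360)
shortest-cost path #2: 2→4→11→7→3 push 9 @ unit cost 29 (adds 261)
shortest-cost path #3: 2→1→10→8→9→3 push 4 @ unit cost 32 (adds 128)
shortest-cost path #4: 2→0→6→3 push 2 @ unit cost 34 (adds 68)
shortest-cost path #5: 2→1→11→7→3 push 4 @ unit cost 42 (adds 168)
shortest-cost path #6: 2→1→11→6→3 push 7 @ unit cost 46 (adds 322)
total cost = 1307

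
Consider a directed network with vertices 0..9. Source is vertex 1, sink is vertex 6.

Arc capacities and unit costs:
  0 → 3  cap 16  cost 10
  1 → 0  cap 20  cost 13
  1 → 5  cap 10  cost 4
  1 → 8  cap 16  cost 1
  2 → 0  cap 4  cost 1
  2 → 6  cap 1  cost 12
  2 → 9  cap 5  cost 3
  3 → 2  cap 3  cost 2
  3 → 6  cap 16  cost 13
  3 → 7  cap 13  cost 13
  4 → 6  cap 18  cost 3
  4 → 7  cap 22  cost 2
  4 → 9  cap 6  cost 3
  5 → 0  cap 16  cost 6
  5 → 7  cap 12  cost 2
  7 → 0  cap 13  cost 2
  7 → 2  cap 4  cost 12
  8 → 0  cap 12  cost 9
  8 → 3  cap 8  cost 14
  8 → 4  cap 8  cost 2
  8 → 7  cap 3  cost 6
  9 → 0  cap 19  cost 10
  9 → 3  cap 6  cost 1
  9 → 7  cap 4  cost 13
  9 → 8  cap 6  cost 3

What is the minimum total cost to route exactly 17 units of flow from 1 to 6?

shortest-cost path #1: 1→8→4→6 push 8 @ unit cost 6 (adds 48)
shortest-cost path #2: 1→8→3→6 push 8 @ unit cost 28 (adds 224)
shortest-cost path #3: 1→5→7→2→6 push 1 @ unit cost 30 (adds 30)
total cost = 302

Minimum cost for 17 units: 302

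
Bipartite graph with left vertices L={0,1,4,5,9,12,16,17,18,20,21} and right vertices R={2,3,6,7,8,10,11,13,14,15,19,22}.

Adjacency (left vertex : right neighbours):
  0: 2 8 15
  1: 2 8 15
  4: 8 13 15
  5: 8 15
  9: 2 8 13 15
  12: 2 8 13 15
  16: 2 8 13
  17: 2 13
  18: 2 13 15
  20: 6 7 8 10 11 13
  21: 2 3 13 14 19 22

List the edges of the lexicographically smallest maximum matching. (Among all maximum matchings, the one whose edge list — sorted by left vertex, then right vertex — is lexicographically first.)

|M| = 6 (so the lex-smallest maximum matching has 6 edges)
process left vertices in ascending order; for each, take the smallest-labelled available neighbour that still permits 6 edges overall, or leave it unmatched if none does
lex-smallest matching: {0-2, 1-8, 4-13, 5-15, 20-6, 21-3}

Lex-smallest maximum matching: {(0,2), (1,8), (4,13), (5,15), (20,6), (21,3)}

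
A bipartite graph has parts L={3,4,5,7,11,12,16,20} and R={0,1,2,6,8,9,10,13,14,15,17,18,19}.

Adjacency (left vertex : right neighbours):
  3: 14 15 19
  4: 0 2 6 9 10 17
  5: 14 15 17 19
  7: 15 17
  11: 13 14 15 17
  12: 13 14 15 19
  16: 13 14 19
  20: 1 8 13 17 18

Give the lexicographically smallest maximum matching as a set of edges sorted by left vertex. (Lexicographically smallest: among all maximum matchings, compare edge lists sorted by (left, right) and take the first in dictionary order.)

Lex-smallest maximum matching: {(3,14), (4,0), (5,15), (7,17), (11,13), (12,19), (20,1)}

|M| = 7 (so the lex-smallest maximum matching has 7 edges)
process left vertices in ascending order; for each, take the smallest-labelled available neighbour that still permits 7 edges overall, or leave it unmatched if none does
lex-smallest matching: {3-14, 4-0, 5-15, 7-17, 11-13, 12-19, 20-1}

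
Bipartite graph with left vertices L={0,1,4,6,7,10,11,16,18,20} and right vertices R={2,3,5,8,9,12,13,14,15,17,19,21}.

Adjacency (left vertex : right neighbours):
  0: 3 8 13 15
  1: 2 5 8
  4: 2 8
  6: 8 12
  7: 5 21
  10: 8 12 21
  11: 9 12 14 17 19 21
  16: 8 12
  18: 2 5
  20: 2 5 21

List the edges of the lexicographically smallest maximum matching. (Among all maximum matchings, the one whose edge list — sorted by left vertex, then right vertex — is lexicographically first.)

|M| = 7 (so the lex-smallest maximum matching has 7 edges)
process left vertices in ascending order; for each, take the smallest-labelled available neighbour that still permits 7 edges overall, or leave it unmatched if none does
lex-smallest matching: {0-3, 1-2, 4-8, 6-12, 7-5, 10-21, 11-9}

Lex-smallest maximum matching: {(0,3), (1,2), (4,8), (6,12), (7,5), (10,21), (11,9)}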